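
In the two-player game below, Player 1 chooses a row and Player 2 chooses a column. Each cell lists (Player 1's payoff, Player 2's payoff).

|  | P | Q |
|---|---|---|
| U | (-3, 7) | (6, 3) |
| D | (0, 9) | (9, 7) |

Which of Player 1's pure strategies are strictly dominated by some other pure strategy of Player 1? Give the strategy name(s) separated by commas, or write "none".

U

U: dominated, since D does at least as well everywhere (P: 0>-3, Q: 9>6).
D: no other strategy beats it everywhere (U at P (0>-3)).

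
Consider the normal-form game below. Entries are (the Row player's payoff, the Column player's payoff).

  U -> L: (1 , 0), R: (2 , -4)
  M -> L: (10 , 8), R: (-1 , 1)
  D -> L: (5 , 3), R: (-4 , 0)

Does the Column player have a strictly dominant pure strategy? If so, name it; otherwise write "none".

L vs R: U: 0>-4, M: 8>1, D: 3>0.
L strictly beats every other strategy against every opponent action, so it is strictly dominant.

L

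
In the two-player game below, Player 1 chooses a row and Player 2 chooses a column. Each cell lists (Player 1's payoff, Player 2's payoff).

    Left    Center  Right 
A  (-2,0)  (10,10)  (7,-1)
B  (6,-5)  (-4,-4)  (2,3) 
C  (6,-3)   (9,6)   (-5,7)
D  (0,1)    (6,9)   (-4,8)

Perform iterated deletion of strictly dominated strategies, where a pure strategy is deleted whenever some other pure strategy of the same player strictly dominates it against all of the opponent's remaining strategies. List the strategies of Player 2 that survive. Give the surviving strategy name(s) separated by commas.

Column Left is eliminated: Center beats it against every remaining row (A: 10>0, B: -4>-5, C: 6>-3, D: 9>1).
Player 1's strategy B is strictly dominated by A (Center: 10>-4, Right: 7>2) and is removed.
For Player 1, A strictly dominates C on the remaining columns (Center: 10>9, Right: 7>-5); eliminate C.
For Player 1, A strictly dominates D on the remaining columns (Center: 10>6, Right: 7>-4); eliminate D.
Player 2's strategy Right is strictly dominated by Center (A: 10>-1) and is removed.
Among the remaining strategies, none is strictly dominated by another pure strategy of the same player, so the elimination stops.
Surviving strategies — Player 1: {A}; Player 2: {Center}.

Center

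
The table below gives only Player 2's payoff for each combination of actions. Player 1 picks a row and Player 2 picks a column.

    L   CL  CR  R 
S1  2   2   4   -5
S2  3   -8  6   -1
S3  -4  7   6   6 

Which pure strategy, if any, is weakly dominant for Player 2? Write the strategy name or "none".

none

L fails to dominate CL at S3 (-4<7).
CL fails to dominate L at S2 (-8<3).
CR fails to dominate CL at S3 (6<7).
R fails to dominate L at S1 (-5<2).
No single strategy dominates all the others.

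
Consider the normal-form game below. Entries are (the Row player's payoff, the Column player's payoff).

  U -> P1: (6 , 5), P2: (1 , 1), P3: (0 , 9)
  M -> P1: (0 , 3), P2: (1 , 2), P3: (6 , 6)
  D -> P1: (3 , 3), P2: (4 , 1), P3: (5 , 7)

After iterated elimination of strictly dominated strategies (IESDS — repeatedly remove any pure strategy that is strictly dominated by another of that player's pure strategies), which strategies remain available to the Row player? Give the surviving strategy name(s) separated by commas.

For the Column player, P3 strictly dominates P1 on the remaining rows (U: 9>5, M: 6>3, D: 7>3); eliminate P1.
For the Row player, D strictly dominates U on the remaining columns (P2: 4>1, P3: 5>0); eliminate U.
For the Column player, P3 strictly dominates P2 on the remaining rows (M: 6>2, D: 7>1); eliminate P2.
Row D is eliminated: M beats it against every remaining column (P3: 6>5).
Among the remaining strategies, none is strictly dominated by another pure strategy of the same player, so the elimination stops.
Surviving strategies — the Row player: {M}; the Column player: {P3}.

M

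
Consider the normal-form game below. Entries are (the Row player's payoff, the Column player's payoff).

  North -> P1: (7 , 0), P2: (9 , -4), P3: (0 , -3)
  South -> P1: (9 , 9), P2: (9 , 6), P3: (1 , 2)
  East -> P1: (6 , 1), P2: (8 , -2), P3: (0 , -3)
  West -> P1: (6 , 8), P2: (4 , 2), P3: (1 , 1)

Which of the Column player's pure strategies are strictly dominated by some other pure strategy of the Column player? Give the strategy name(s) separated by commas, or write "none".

P2, P3

Nothing dominates P1: P2 at North (0>-4); P3 at North (0>-3).
P1 strictly dominates P2 — North: 0>-4, South: 9>6, East: 1>-2, West: 8>2.
P3 is strictly dominated by P1 (North: 0>-3, South: 9>2, East: 1>-3, West: 8>1).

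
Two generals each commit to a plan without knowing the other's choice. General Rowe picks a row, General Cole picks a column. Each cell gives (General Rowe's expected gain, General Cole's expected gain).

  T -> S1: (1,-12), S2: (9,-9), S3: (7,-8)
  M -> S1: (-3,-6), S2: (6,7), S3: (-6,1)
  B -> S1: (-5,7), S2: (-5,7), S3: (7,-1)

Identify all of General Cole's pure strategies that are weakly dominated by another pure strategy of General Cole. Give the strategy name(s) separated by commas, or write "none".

S1

S2 weakly dominates S1 — T: -9>-12, M: 7>-6, B: 7=7.
S2 is not dominated — it holds its own against S1 at T (-9>-12); S3 at M (7>1).
Nothing dominates S3: S1 at T (-8>-12); S2 at T (-8>-9).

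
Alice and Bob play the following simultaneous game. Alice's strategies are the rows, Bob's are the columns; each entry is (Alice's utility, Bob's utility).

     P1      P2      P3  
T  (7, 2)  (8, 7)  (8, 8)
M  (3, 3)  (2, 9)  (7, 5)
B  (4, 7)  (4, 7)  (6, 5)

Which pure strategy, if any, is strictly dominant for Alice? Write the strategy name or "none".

T vs M: P1: 7>3, P2: 8>2, P3: 8>7.
T vs B: P1: 7>4, P2: 8>4, P3: 8>6.
T strictly beats every other strategy against every opponent action, so it is strictly dominant.

T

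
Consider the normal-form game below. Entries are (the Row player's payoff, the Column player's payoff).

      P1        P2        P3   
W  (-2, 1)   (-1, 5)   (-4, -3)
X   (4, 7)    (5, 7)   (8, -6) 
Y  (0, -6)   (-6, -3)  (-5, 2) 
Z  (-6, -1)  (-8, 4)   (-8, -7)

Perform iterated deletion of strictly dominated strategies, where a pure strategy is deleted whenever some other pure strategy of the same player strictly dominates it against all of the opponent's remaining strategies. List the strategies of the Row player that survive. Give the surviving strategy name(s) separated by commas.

X

Row W is eliminated: X beats it against every remaining column (P1: 4>-2, P2: 5>-1, P3: 8>-4).
The Row player's strategy Y is strictly dominated by X (P1: 4>0, P2: 5>-6, P3: 8>-5) and is removed.
For the Row player, X strictly dominates Z on the remaining columns (P1: 4>-6, P2: 5>-8, P3: 8>-8); eliminate Z.
Column P3 is eliminated: P1 beats it against every remaining row (X: 7>-6).
Among the remaining strategies, none is strictly dominated by another pure strategy of the same player, so the elimination stops.
Surviving strategies — the Row player: {X}; the Column player: {P1, P2}.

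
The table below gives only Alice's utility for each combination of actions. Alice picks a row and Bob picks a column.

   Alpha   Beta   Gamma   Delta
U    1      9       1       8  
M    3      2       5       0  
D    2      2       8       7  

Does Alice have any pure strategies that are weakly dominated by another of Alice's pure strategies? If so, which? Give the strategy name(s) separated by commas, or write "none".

U is not dominated — it holds its own against M at Beta (9>2); D at Beta (9>2).
M: no other strategy beats it everywhere (U at Alpha (3>1); D at Alpha (3>2)).
D: no other strategy beats it everywhere (U at Alpha (2>1); M at Gamma (8>5)).

none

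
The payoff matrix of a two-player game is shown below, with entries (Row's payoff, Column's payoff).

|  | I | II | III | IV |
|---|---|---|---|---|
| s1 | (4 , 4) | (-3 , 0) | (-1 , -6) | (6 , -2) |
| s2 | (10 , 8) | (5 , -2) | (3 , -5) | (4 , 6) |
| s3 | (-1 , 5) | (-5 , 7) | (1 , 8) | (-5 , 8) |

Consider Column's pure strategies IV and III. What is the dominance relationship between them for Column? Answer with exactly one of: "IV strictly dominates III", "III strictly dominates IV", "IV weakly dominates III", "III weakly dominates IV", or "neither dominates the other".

IV's payoffs vs III's, by Row's action — s1: -2>-6, s2: 6>-5, s3: 8=8.
IV is at least as good everywhere and strictly better somewhere (tied only at s3), so IV weakly but not strictly dominates III.

IV weakly dominates III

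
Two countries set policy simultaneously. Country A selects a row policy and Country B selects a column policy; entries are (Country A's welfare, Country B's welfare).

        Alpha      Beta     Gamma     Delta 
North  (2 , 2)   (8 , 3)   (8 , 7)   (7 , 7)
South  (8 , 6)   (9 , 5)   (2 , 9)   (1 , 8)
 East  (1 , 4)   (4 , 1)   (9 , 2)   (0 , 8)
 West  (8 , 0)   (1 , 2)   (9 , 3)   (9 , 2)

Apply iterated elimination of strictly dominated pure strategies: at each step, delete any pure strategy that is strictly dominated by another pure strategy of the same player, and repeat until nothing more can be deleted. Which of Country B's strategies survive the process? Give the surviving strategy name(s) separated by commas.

For Country B, Delta strictly dominates Alpha on the remaining rows (North: 7>2, South: 8>6, East: 8>4, West: 2>0); eliminate Alpha.
Column Beta is eliminated: Gamma beats it against every remaining row (North: 7>3, South: 9>5, East: 2>1, West: 3>2).
For Country A, West strictly dominates North on the remaining columns (Gamma: 9>8, Delta: 9>7); eliminate North.
For Country A, West strictly dominates South on the remaining columns (Gamma: 9>2, Delta: 9>1); eliminate South.
Among the remaining strategies, none is strictly dominated by another pure strategy of the same player, so the elimination stops.
Surviving strategies — Country A: {East, West}; Country B: {Gamma, Delta}.

Gamma, Delta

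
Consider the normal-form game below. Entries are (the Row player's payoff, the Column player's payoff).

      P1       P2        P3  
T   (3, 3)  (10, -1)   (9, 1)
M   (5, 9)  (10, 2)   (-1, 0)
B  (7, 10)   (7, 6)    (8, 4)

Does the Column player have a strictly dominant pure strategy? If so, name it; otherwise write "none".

P1 vs P2: T: 3>-1, M: 9>2, B: 10>6.
P1 vs P3: T: 3>1, M: 9>0, B: 10>4.
P1 strictly beats every other strategy against every opponent action, so it is strictly dominant.

P1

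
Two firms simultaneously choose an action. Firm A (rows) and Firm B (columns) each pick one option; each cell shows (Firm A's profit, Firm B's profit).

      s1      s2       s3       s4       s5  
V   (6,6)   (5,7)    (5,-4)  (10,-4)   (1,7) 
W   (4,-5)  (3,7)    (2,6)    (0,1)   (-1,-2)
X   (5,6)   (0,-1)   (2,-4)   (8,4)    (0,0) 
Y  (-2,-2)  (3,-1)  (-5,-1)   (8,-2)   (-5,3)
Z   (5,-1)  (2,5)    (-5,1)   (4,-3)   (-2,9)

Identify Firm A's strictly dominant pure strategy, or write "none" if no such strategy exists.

V vs W: s1: 6>4, s2: 5>3, s3: 5>2, s4: 10>0, s5: 1>-1.
V vs X: s1: 6>5, s2: 5>0, s3: 5>2, s4: 10>8, s5: 1>0.
V vs Y: s1: 6>-2, s2: 5>3, s3: 5>-5, s4: 10>8, s5: 1>-5.
V vs Z: s1: 6>5, s2: 5>2, s3: 5>-5, s4: 10>4, s5: 1>-2.
V strictly beats every other strategy against every opponent action, so it is strictly dominant.

V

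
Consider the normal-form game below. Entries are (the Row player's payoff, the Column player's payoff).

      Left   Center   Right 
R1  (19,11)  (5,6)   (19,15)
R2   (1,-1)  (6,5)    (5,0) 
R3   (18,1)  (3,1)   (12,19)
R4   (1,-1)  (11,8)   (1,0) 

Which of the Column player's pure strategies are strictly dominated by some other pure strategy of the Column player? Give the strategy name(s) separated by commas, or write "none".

Right strictly dominates Left — R1: 15>11, R2: 0>-1, R3: 19>1, R4: 0>-1.
Center is not dominated — it holds its own against Left at R2 (5>-1); Right at R2 (5>0).
Right: no other strategy beats it everywhere (Left at R1 (15>11); Center at R1 (15>6)).

Left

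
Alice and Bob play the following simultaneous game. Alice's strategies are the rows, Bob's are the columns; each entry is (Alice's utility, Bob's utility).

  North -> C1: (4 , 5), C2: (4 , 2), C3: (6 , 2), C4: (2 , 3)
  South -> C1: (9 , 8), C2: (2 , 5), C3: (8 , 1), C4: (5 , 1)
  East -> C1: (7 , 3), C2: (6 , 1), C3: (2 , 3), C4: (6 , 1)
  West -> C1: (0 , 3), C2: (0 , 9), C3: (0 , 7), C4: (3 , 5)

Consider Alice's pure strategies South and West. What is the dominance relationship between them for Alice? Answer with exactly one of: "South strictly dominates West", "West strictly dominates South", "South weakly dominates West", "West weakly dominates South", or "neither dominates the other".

South's payoffs vs West's, by Bob's action — C1: 9>0, C2: 2>0, C3: 8>0, C4: 5>3.
Every comparison favours South, so South strictly dominates West.

South strictly dominates West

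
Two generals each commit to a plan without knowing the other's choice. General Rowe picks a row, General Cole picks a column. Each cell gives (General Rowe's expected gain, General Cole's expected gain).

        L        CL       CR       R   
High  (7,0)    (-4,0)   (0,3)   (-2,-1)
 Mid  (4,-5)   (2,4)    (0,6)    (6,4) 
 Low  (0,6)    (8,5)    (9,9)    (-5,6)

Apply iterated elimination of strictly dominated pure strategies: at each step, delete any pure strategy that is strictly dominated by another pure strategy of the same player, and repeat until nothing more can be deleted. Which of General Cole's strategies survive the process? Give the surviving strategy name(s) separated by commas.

General Cole's strategy L is strictly dominated by CR (High: 3>0, Mid: 6>-5, Low: 9>6) and is removed.
For General Cole, CR strictly dominates CL on the remaining rows (High: 3>0, Mid: 6>4, Low: 9>5); eliminate CL.
Column R is eliminated: CR beats it against every remaining row (High: 3>-1, Mid: 6>4, Low: 9>6).
For General Rowe, Low strictly dominates High on the remaining columns (CR: 9>0); eliminate High.
For General Rowe, Low strictly dominates Mid on the remaining columns (CR: 9>0); eliminate Mid.
Among the remaining strategies, none is strictly dominated by another pure strategy of the same player, so the elimination stops.
Surviving strategies — General Rowe: {Low}; General Cole: {CR}.

CR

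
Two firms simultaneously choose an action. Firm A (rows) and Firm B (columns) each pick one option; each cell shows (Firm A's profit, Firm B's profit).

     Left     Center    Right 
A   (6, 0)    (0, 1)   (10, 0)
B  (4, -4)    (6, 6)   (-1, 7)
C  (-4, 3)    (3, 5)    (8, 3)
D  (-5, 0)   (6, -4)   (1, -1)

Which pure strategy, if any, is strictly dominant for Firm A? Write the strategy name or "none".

none

A fails to dominate B at Center (0<6).
B fails to dominate A at Left (4<6).
C fails to dominate A at Left (-4<6).
D fails to dominate A at Left (-5<6).
No single strategy dominates all the others.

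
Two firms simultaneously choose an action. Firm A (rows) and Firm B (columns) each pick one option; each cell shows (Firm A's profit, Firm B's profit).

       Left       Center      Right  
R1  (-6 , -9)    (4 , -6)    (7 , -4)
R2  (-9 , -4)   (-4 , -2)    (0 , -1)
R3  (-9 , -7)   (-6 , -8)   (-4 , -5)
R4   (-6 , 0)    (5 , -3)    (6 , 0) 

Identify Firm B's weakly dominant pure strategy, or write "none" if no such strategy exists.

Right vs Left: R1: -4>-9, R2: -1>-4, R3: -5>-7, R4: 0=0.
Right vs Center: R1: -4>-6, R2: -1>-2, R3: -5>-8, R4: 0>-3.
Right is at least as good as every other strategy against every opponent action, so it is weakly dominant.

Right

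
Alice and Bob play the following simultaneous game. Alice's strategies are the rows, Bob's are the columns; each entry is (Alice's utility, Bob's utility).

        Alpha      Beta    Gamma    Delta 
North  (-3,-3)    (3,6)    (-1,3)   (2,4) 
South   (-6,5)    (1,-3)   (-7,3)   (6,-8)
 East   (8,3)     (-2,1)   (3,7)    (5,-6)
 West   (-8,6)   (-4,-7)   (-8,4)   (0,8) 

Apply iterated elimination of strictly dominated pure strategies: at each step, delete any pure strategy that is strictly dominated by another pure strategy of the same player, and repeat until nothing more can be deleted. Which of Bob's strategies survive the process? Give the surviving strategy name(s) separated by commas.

Beta, Gamma

Alice's strategy West is strictly dominated by North (Alpha: -3>-8, Beta: 3>-4, Gamma: -1>-8, Delta: 2>0) and is removed.
Column Delta is eliminated: Beta beats it against every remaining row (North: 6>4, South: -3>-8, East: 1>-6).
Alice's strategy South is strictly dominated by North (Alpha: -3>-6, Beta: 3>1, Gamma: -1>-7) and is removed.
Column Alpha is eliminated: Gamma beats it against every remaining row (North: 3>-3, East: 7>3).
Among the remaining strategies, none is strictly dominated by another pure strategy of the same player, so the elimination stops.
Surviving strategies — Alice: {North, East}; Bob: {Beta, Gamma}.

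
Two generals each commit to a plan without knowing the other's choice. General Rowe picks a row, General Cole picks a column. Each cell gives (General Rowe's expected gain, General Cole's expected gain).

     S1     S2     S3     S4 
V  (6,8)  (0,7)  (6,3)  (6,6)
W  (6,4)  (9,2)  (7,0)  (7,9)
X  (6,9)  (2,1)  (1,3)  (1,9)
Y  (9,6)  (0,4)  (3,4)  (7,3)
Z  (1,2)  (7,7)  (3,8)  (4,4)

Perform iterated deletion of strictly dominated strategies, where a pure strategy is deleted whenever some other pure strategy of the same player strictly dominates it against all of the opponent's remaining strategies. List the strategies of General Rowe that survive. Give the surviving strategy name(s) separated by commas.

W, Y

Row Z is eliminated: W beats it against every remaining column (S1: 6>1, S2: 9>7, S3: 7>3, S4: 7>4).
Column S2 is eliminated: S1 beats it against every remaining row (V: 8>7, W: 4>2, X: 9>1, Y: 6>4).
Row X is eliminated: Y beats it against every remaining column (S1: 9>6, S3: 3>1, S4: 7>1).
General Cole's strategy S3 is strictly dominated by S1 (V: 8>3, W: 4>0, Y: 6>4) and is removed.
General Rowe's strategy V is strictly dominated by Y (S1: 9>6, S4: 7>6) and is removed.
Among the remaining strategies, none is strictly dominated by another pure strategy of the same player, so the elimination stops.
Surviving strategies — General Rowe: {W, Y}; General Cole: {S1, S4}.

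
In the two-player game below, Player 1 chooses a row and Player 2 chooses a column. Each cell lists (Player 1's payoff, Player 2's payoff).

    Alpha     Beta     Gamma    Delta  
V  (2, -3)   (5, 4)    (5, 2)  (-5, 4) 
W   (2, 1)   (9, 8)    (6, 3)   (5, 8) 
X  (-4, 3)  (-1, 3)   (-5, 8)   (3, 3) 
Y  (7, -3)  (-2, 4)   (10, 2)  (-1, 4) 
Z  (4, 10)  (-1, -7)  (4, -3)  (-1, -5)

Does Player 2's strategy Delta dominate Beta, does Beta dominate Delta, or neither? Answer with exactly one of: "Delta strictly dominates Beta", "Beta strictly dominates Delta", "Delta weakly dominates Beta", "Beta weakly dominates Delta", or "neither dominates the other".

Delta weakly dominates Beta

Delta's payoffs vs Beta's, by Player 1's action — V: 4=4, W: 8=8, X: 3=3, Y: 4=4, Z: -5>-7.
Delta is at least as good everywhere and strictly better somewhere (tied only at V, W, X, Y), so Delta weakly but not strictly dominates Beta.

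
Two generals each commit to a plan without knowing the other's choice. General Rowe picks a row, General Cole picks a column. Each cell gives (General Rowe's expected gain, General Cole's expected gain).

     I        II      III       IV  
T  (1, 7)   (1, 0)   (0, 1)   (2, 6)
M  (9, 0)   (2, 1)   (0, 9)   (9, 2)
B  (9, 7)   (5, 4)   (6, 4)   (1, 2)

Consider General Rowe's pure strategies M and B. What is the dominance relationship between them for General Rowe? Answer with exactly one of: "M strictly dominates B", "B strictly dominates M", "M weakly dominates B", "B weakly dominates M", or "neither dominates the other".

M's payoffs vs B's, by General Cole's action — I: 9=9, II: 2<5, III: 0<6, IV: 9>1.
M does better at IV but worse at II, III; neither strategy dominates the other.

neither dominates the other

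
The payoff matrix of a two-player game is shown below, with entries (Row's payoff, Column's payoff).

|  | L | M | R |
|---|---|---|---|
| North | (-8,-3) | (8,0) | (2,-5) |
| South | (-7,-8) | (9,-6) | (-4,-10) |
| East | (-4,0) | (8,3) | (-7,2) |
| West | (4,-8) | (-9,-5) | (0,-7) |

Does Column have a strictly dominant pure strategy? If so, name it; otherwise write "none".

M vs L: North: 0>-3, South: -6>-8, East: 3>0, West: -5>-8.
M vs R: North: 0>-5, South: -6>-10, East: 3>2, West: -5>-7.
M strictly beats every other strategy against every opponent action, so it is strictly dominant.

M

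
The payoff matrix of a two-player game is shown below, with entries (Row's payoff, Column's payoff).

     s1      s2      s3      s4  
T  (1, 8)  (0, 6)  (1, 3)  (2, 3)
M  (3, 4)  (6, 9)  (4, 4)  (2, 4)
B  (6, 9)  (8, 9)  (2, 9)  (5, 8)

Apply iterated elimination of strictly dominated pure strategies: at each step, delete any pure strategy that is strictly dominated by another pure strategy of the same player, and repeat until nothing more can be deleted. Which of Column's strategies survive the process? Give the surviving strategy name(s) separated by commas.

Row T is eliminated: B beats it against every remaining column (s1: 6>1, s2: 8>0, s3: 2>1, s4: 5>2).
Column's strategy s4 is strictly dominated by s2 (M: 9>4, B: 9>8) and is removed.
Among the remaining strategies, none is strictly dominated by another pure strategy of the same player, so the elimination stops.
Surviving strategies — Row: {M, B}; Column: {s1, s2, s3}.

s1, s2, s3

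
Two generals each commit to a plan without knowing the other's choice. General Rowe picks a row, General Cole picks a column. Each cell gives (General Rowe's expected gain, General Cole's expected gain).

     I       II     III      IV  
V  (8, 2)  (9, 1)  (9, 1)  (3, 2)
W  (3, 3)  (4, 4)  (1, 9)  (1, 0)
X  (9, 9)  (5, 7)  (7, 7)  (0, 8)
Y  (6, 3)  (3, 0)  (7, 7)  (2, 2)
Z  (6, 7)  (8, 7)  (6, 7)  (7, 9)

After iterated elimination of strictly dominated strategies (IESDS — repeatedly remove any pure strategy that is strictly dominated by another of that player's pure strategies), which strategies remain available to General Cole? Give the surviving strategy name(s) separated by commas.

I, IV

Row W is eliminated: V beats it against every remaining column (I: 8>3, II: 9>4, III: 9>1, IV: 3>1).
General Rowe's strategy Y is strictly dominated by V (I: 8>6, II: 9>3, III: 9>7, IV: 3>2) and is removed.
Column II is eliminated: IV beats it against every remaining row (V: 2>1, X: 8>7, Z: 9>7).
For General Cole, IV strictly dominates III on the remaining rows (V: 2>1, X: 8>7, Z: 9>7); eliminate III.
Among the remaining strategies, none is strictly dominated by another pure strategy of the same player, so the elimination stops.
Surviving strategies — General Rowe: {V, X, Z}; General Cole: {I, IV}.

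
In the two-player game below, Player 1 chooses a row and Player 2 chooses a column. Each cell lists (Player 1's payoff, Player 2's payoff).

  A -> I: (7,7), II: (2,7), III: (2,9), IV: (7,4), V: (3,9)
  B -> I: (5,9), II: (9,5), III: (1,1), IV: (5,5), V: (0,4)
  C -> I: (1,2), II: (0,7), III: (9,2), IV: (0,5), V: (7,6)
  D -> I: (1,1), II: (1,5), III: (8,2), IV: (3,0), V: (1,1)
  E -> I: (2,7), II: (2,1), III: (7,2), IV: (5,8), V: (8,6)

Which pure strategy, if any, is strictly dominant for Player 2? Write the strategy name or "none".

none

I fails to dominate II at A (7=7).
II fails to dominate I at A (7=7).
III fails to dominate I at B (1<9).
IV fails to dominate I at A (4<7).
V fails to dominate I at B (4<9).
No single strategy dominates all the others.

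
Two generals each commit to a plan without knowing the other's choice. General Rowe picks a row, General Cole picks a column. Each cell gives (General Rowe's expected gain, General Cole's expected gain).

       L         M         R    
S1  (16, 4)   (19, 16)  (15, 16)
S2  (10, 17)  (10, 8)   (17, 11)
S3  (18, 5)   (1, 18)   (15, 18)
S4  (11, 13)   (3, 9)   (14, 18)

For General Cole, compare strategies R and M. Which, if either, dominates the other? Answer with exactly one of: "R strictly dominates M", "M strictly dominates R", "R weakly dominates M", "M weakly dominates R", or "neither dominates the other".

R weakly dominates M

R's payoffs vs M's, by General Rowe's action — S1: 16=16, S2: 11>8, S3: 18=18, S4: 18>9.
R is at least as good everywhere and strictly better somewhere (tied only at S1, S3), so R weakly but not strictly dominates M.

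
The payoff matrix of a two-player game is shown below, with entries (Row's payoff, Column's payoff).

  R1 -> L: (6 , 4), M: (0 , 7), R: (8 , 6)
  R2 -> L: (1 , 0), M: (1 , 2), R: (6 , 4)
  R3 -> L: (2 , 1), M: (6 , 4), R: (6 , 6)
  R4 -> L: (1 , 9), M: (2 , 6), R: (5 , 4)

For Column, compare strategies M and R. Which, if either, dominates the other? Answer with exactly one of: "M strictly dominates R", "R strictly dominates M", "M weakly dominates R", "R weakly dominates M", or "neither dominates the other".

neither dominates the other

Compare M to R across each choice by Row: R1: 7>6, R2: 2<4, R3: 4<6, R4: 6>4.
M does better at R1, R4 but worse at R2, R3; neither strategy dominates the other.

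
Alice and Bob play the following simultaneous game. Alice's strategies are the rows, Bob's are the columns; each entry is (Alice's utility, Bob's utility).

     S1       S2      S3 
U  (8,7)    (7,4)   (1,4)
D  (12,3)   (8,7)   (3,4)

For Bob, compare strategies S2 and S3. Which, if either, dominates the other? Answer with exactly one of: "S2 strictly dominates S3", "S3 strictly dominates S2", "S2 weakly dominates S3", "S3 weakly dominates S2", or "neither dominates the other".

Compare S2 to S3 across each choice by Alice: U: 4=4, D: 7>4.
S2 is at least as good everywhere and strictly better somewhere (tied only at U), so S2 weakly but not strictly dominates S3.

S2 weakly dominates S3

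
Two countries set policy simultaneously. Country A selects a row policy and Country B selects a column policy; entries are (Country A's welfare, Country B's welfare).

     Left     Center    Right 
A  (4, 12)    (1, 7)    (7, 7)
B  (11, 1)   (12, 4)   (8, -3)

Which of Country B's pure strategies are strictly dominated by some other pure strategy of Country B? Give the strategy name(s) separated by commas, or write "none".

Nothing dominates Left: Center at A (12>7); Right at A (12>7).
Nothing dominates Center: Left at B (4>1); Right at A (7=7).
Left strictly dominates Right — A: 12>7, B: 1>-3.

Right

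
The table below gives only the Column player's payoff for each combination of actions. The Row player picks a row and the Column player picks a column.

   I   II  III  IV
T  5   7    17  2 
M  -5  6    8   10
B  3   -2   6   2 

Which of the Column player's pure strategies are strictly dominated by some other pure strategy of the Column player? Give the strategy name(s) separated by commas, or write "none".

I, II

I: dominated, since III does at least as well everywhere (T: 17>5, M: 8>-5, B: 6>3).
II is strictly dominated by III (T: 17>7, M: 8>6, B: 6>-2).
Nothing dominates III: I at T (17>5); II at T (17>7); IV at T (17>2).
Nothing dominates IV: I at M (10>-5); II at M (10>6); III at M (10>8).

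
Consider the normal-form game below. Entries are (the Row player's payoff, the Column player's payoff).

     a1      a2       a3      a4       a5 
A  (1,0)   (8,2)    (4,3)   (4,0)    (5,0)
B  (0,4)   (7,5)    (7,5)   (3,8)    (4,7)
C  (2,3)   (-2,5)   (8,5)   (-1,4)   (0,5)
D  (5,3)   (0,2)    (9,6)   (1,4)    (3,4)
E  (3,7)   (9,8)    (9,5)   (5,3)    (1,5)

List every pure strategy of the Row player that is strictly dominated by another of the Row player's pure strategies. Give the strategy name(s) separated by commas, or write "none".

A is not dominated — it holds its own against B at a1 (1>0); C at a2 (8>-2); D at a2 (8>0); E at a5 (5>1).
B: no other strategy beats it everywhere (A at a3 (7>4); C at a2 (7>-2); D at a2 (7>0); E at a5 (4>1)).
D strictly dominates C — a1: 5>2, a2: 0>-2, a3: 9>8, a4: 1>-1, a5: 3>0.
D: no other strategy beats it everywhere (A at a1 (5>1); B at a1 (5>0); C at a1 (5>2); E at a1 (5>3)).
Nothing dominates E: A at a1 (3>1); B at a1 (3>0); C at a1 (3>2); D at a2 (9>0).

C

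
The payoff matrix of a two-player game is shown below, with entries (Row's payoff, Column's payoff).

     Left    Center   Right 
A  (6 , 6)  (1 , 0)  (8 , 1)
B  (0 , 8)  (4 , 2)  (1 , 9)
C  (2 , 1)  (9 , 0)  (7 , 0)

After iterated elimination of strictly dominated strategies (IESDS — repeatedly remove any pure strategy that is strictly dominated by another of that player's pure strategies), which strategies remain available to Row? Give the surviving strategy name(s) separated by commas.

A

For Row, C strictly dominates B on the remaining columns (Left: 2>0, Center: 9>4, Right: 7>1); eliminate B.
For Column, Left strictly dominates Center on the remaining rows (A: 6>0, C: 1>0); eliminate Center.
Row C is eliminated: A beats it against every remaining column (Left: 6>2, Right: 8>7).
Column Right is eliminated: Left beats it against every remaining row (A: 6>1).
Among the remaining strategies, none is strictly dominated by another pure strategy of the same player, so the elimination stops.
Surviving strategies — Row: {A}; Column: {Left}.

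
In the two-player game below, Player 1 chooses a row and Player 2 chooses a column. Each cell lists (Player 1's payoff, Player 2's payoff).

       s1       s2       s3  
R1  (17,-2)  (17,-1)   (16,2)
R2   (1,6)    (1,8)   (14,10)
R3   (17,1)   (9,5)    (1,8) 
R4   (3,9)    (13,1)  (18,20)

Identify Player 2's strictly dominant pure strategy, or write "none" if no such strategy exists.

s3 vs s1: R1: 2>-2, R2: 10>6, R3: 8>1, R4: 20>9.
s3 vs s2: R1: 2>-1, R2: 10>8, R3: 8>5, R4: 20>1.
s3 strictly beats every other strategy against every opponent action, so it is strictly dominant.

s3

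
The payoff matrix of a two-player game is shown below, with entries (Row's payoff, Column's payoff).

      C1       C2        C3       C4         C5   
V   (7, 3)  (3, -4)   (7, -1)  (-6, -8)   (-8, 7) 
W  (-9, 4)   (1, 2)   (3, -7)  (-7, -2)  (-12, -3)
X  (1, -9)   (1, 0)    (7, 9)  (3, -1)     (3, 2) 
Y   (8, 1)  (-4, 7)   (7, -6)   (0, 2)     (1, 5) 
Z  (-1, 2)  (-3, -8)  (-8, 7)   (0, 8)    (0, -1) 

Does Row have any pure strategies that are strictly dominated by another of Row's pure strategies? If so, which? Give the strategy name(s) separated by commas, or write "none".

V: no other strategy beats it everywhere (W at C1 (7>-9); X at C1 (7>1); Y at C2 (3>-4); Z at C1 (7>-1)).
V strictly dominates W — C1: 7>-9, C2: 3>1, C3: 7>3, C4: -6>-7, C5: -8>-12.
X: no other strategy beats it everywhere (V at C3 (7=7); W at C1 (1>-9); Y at C2 (1>-4); Z at C1 (1>-1)).
Nothing dominates Y: V at C1 (8>7); W at C1 (8>-9); X at C1 (8>1); Z at C1 (8>-1).
X strictly dominates Z — C1: 1>-1, C2: 1>-3, C3: 7>-8, C4: 3>0, C5: 3>0.

W, Z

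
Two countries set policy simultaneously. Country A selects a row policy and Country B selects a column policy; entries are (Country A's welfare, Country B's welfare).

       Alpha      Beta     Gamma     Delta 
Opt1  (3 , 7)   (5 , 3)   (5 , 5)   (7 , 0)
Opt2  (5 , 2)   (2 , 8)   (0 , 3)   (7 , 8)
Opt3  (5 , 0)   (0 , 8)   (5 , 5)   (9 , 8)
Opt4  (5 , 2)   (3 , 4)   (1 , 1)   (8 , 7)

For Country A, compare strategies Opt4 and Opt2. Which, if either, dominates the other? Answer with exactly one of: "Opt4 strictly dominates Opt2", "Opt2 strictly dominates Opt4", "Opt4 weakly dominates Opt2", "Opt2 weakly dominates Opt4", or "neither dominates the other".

Opt4 weakly dominates Opt2

Opt4's payoffs vs Opt2's, by Country B's action — Alpha: 5=5, Beta: 3>2, Gamma: 1>0, Delta: 8>7.
Opt4 is at least as good everywhere and strictly better somewhere (tied only at Alpha), so Opt4 weakly but not strictly dominates Opt2.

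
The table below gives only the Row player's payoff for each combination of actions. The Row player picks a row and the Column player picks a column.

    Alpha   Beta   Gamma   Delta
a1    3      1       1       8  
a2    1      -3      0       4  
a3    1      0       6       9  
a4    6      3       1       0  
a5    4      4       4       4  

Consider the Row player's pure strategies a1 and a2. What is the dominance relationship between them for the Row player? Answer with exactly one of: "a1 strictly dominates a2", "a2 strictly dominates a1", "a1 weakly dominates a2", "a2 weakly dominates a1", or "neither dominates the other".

a1's payoffs vs a2's, by the Column player's action — Alpha: 3>1, Beta: 1>-3, Gamma: 1>0, Delta: 8>4.
Every comparison favours a1, so a1 strictly dominates a2.

a1 strictly dominates a2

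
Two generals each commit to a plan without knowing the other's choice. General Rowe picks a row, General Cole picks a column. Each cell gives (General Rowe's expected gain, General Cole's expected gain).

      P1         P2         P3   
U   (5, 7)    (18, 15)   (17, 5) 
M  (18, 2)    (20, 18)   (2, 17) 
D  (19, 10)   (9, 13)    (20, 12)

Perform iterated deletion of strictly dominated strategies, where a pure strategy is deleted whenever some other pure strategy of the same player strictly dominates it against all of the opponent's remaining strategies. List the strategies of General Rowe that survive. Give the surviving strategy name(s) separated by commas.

M

Column P1 is eliminated: P2 beats it against every remaining row (U: 15>7, M: 18>2, D: 13>10).
For General Cole, P2 strictly dominates P3 on the remaining rows (U: 15>5, M: 18>17, D: 13>12); eliminate P3.
Row U is eliminated: M beats it against every remaining column (P2: 20>18).
Row D is eliminated: M beats it against every remaining column (P2: 20>9).
Among the remaining strategies, none is strictly dominated by another pure strategy of the same player, so the elimination stops.
Surviving strategies — General Rowe: {M}; General Cole: {P2}.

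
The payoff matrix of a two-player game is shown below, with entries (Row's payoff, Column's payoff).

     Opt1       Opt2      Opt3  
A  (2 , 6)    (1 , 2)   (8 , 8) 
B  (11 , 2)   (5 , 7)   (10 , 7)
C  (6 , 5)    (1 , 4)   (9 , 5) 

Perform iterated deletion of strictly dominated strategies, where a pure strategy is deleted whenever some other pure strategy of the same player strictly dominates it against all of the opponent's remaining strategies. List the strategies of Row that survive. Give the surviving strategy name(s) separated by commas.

Row's strategy A is strictly dominated by B (Opt1: 11>2, Opt2: 5>1, Opt3: 10>8) and is removed.
Row C is eliminated: B beats it against every remaining column (Opt1: 11>6, Opt2: 5>1, Opt3: 10>9).
For Column, Opt2 strictly dominates Opt1 on the remaining rows (B: 7>2); eliminate Opt1.
Among the remaining strategies, none is strictly dominated by another pure strategy of the same player, so the elimination stops.
Surviving strategies — Row: {B}; Column: {Opt2, Opt3}.

B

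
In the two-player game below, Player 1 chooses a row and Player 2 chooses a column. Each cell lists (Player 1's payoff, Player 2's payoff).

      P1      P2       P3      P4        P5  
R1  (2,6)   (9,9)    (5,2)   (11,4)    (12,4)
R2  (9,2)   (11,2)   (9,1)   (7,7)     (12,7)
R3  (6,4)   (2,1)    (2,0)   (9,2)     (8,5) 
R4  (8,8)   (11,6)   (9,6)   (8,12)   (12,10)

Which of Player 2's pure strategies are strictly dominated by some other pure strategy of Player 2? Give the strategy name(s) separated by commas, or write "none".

P1 is not dominated — it holds its own against P2 at R2 (2=2); P3 at R1 (6>2); P4 at R1 (6>4); P5 at R1 (6>4).
P2: no other strategy beats it everywhere (P1 at R1 (9>6); P3 at R1 (9>2); P4 at R1 (9>4); P5 at R1 (9>4)).
P3 is strictly dominated by P1 (R1: 6>2, R2: 2>1, R3: 4>0, R4: 8>6).
P4: no other strategy beats it everywhere (P1 at R2 (7>2); P2 at R2 (7>2); P3 at R1 (4>2); P5 at R1 (4=4)).
P5 is not dominated — it holds its own against P1 at R2 (7>2); P2 at R2 (7>2); P3 at R1 (4>2); P4 at R1 (4=4).

P3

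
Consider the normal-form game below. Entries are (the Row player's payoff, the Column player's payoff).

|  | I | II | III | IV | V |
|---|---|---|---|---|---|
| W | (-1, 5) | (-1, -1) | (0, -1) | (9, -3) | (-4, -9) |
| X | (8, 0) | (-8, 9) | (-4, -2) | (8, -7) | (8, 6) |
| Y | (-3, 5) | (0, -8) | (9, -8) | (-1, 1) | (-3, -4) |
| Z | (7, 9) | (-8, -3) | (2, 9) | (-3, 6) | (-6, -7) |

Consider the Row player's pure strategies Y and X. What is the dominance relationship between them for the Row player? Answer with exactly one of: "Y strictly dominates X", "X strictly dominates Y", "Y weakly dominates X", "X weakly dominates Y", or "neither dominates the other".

Y's payoffs vs X's, by the Column player's action — I: -3<8, II: 0>-8, III: 9>-4, IV: -1<8, V: -3<8.
Y does better at II, III but worse at I, IV, V; neither strategy dominates the other.

neither dominates the other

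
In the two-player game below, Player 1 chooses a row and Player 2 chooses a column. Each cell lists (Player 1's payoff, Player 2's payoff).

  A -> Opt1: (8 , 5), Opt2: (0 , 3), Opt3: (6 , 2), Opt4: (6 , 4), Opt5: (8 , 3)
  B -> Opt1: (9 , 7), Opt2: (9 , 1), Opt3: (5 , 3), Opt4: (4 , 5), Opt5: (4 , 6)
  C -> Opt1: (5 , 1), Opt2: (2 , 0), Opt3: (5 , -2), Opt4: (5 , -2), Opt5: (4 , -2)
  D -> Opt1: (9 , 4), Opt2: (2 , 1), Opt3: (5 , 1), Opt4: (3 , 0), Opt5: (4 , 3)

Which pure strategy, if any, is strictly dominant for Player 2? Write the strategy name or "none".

Opt1 vs Opt2: A: 5>3, B: 7>1, C: 1>0, D: 4>1.
Opt1 vs Opt3: A: 5>2, B: 7>3, C: 1>-2, D: 4>1.
Opt1 vs Opt4: A: 5>4, B: 7>5, C: 1>-2, D: 4>0.
Opt1 vs Opt5: A: 5>3, B: 7>6, C: 1>-2, D: 4>3.
Opt1 strictly beats every other strategy against every opponent action, so it is strictly dominant.

Opt1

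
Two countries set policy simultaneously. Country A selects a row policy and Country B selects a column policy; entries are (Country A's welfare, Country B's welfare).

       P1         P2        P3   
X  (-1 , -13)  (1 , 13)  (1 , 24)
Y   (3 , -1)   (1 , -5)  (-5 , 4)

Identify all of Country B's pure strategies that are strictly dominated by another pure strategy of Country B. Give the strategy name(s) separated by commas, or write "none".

P1, P2

P1: dominated, since P3 does at least as well everywhere (X: 24>-13, Y: 4>-1).
P3 strictly dominates P2 — X: 24>13, Y: 4>-5.
P3: no other strategy beats it everywhere (P1 at X (24>-13); P2 at X (24>13)).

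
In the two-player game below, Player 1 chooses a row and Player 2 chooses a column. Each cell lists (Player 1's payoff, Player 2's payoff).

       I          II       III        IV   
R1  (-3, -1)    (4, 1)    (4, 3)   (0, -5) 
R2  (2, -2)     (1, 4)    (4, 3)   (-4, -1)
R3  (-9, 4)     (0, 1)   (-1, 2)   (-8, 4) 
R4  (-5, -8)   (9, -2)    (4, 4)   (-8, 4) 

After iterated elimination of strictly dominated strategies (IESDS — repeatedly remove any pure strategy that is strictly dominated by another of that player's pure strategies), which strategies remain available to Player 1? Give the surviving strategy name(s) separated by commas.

R1, R2, R4

For Player 1, R1 strictly dominates R3 on the remaining columns (I: -3>-9, II: 4>0, III: 4>-1, IV: 0>-8); eliminate R3.
Player 2's strategy I is strictly dominated by II (R1: 1>-1, R2: 4>-2, R4: -2>-8) and is removed.
Among the remaining strategies, none is strictly dominated by another pure strategy of the same player, so the elimination stops.
Surviving strategies — Player 1: {R1, R2, R4}; Player 2: {II, III, IV}.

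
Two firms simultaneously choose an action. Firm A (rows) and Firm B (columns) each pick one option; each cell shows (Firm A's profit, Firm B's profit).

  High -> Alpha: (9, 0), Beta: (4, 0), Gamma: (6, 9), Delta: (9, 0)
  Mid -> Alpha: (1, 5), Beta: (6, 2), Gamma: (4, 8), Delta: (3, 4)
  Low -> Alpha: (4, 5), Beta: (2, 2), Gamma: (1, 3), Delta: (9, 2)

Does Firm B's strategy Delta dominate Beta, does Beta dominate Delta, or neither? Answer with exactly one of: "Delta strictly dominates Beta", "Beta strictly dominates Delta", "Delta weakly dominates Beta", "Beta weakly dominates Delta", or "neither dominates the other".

Delta weakly dominates Beta

Delta's payoffs vs Beta's, by Firm A's action — High: 0=0, Mid: 4>2, Low: 2=2.
Delta is at least as good everywhere and strictly better somewhere (tied only at High, Low), so Delta weakly but not strictly dominates Beta.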